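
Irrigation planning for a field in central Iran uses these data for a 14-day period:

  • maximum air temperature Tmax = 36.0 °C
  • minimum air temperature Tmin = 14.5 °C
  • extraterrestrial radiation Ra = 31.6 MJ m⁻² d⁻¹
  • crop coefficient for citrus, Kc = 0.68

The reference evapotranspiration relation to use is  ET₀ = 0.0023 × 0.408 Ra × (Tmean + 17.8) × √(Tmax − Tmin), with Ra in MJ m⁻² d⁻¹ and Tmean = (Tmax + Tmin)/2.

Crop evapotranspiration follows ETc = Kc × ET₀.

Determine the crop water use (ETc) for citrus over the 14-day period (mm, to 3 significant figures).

56.4 mm

Tmean = (36.0 + 14.5)/2 = 25.25 °C
0.408 Ra = 0.408 × 31.6 = 12.8928 mm/d equivalent
ET₀ = 0.0023 × 12.8928 × (25.25 + 17.8) × √21.5 = 0.0023 × 12.8928 × 43.05 × 4.6368 = 5.9192 mm/d
ETc = Kc × ET₀ = 0.68 × 5.9192 = 4.0251 mm/d
Over 14 days: 4.0251 × 14 = 56.351 mm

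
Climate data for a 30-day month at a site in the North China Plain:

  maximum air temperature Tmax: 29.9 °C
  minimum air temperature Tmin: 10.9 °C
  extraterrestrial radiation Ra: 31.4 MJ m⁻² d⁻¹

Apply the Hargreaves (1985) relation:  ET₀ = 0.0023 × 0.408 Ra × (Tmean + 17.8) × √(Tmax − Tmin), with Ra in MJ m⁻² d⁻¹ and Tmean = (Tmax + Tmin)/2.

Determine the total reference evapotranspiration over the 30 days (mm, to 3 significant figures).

147 mm

Tmean = (29.9 + 10.9)/2 = 20.40 °C
0.408 Ra = 0.408 × 31.4 = 12.8112 mm/d equivalent
ET₀ = 0.0023 × 12.8112 × (20.40 + 17.8) × √19.0 = 0.0023 × 12.8112 × 38.20 × 4.3589 = 4.9063 mm/d
Over 30 days: 4.9063 × 30 = 147.189 mm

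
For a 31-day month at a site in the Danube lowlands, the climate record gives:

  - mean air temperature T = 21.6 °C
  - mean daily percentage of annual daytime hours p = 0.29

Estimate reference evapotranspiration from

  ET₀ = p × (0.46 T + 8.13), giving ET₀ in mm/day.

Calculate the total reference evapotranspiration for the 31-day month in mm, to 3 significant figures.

162 mm

ET₀ = 0.29 × (0.46 × 21.6 + 8.13) = 0.29 × 18.066 = 5.2391 mm/d
Monthly total = 5.2391 × 31 = 162.412 mm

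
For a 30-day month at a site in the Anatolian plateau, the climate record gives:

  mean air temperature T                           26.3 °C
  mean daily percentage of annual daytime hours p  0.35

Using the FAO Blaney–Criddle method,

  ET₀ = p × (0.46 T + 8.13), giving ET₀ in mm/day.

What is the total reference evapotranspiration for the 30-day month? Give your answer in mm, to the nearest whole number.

212 mm

ET₀ = 0.35 × (0.46 × 26.3 + 8.13) = 0.35 × 20.228 = 7.0798 mm/d
Monthly total = 7.0798 × 30 = 212.394 mm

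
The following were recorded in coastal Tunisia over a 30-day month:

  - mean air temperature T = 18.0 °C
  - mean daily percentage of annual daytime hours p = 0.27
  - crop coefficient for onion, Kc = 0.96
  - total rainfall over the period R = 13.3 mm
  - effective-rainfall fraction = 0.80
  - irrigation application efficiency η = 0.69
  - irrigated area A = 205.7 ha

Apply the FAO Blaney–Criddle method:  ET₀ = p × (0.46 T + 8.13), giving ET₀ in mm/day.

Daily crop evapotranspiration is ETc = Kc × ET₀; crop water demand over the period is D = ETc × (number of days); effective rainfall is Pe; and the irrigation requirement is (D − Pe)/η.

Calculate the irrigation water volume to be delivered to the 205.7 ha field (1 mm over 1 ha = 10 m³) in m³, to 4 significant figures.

348700 m³

ET₀ = 0.27 × (0.46 × 18.0 + 8.13) = 0.27 × 16.410 = 4.4307 mm/d
ETc = Kc × ET₀ = 0.96 × 4.4307 = 4.2535 mm/d
Crop demand D = ETc × 30 d = 4.2535 × 30 = 127.605 mm
Pe = 0.80 × 13.3 = 10.640 mm
D − Pe = 127.605 − 10.640 = 116.965 mm
Gross irrigation = 116.965 / 0.69 = 169.514 mm
Volume = 169.514 mm × 205.7 ha × 10 = 348690.3 m³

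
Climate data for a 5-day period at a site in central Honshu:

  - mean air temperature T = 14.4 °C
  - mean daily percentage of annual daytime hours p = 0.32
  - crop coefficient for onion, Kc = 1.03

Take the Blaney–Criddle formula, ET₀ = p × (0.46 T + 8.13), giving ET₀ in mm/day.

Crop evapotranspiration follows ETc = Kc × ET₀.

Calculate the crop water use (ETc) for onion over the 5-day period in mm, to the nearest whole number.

24 mm

ET₀ = 0.32 × (0.46 × 14.4 + 8.13) = 0.32 × 14.754 = 4.7213 mm/d
ETc = Kc × ET₀ = 1.03 × 4.7213 = 4.8629 mm/d
Over 5 days: 4.8629 × 5 = 24.315 mm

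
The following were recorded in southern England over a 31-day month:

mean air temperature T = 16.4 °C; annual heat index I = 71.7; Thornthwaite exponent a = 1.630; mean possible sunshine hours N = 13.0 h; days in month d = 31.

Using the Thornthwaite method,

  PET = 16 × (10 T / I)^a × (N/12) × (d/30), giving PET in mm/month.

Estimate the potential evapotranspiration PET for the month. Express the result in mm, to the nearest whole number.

69 mm

10T/I = 10 × 16.4 / 71.7 = 2.2873
(10T/I)^a = 2.2873^1.630 = 3.8521
Uncorrected PET = 16 × 3.8521 = 61.634 mm
Correction = (N/12)(d/30) = (13.0/12)(31/30) = 1.1194
PET = 61.634 × 1.1194 = 68.993 mm/month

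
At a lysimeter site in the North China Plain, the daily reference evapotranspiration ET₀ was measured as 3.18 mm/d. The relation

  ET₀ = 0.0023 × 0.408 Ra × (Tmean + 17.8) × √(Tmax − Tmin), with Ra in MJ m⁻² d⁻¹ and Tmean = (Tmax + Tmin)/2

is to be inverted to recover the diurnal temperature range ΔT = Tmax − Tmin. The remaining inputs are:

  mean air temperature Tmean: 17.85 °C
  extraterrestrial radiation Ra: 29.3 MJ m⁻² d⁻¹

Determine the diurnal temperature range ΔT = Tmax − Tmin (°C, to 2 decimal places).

10.53 °C

√ΔT = ET₀ / [0.0023 × 0.408 × Ra × (Tmean+17.8)] = 3.18 / (0.0023 × 11.9544 × 35.65) = 3.2442
ΔT = 3.2442² = 10.525 °C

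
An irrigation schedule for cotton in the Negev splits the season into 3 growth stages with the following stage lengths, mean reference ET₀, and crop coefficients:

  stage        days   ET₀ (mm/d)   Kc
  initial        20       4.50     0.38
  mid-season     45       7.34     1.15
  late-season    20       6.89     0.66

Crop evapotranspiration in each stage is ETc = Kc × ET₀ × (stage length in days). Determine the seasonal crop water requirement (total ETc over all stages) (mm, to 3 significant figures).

initial: 0.38 × 4.50 × 20 = 34.20 mm
mid-season: 1.15 × 7.34 × 45 = 379.85 mm
late-season: 0.66 × 6.89 × 20 = 90.95 mm
Seasonal total = 505.00 mm

505 mm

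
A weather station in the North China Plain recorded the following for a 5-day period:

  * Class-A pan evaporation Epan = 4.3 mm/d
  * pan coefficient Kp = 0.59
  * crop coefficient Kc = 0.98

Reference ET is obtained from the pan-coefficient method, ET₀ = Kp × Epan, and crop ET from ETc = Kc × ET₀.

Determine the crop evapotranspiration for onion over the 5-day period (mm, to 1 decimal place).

ET₀ = 0.59 × 4.3 = 2.5370 mm/d
ETc = Kc × ET₀ = 0.98 × 2.5370 = 2.4863 mm/d
Over 5 days: 2.4863 × 5 = 12.432 mm

12.4 mm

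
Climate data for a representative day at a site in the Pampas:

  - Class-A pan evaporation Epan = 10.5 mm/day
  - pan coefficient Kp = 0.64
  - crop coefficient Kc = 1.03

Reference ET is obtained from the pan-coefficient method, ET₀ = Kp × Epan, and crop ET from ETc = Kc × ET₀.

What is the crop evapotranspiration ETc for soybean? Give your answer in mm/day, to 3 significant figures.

6.92 mm/day

ET₀ = 0.64 × 10.5 = 6.7200 mm/d
ETc = Kc × ET₀ = 1.03 × 6.7200 = 6.9216 mm/d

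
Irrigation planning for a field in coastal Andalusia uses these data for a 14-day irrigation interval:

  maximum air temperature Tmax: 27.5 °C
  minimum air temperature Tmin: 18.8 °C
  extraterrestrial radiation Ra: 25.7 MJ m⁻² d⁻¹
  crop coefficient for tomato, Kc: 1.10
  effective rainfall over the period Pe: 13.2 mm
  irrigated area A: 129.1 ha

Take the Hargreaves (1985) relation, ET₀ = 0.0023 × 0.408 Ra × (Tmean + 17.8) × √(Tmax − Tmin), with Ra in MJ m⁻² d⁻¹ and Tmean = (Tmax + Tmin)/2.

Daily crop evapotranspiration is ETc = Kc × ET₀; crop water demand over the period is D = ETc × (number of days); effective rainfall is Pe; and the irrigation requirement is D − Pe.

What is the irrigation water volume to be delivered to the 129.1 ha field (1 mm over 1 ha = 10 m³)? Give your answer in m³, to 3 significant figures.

40900 m³

Tmean = (27.5 + 18.8)/2 = 23.15 °C
0.408 Ra = 0.408 × 25.7 = 10.4856 mm/d equivalent
ET₀ = 0.0023 × 10.4856 × (23.15 + 17.8) × √8.7 = 0.0023 × 10.4856 × 40.95 × 2.9496 = 2.9130 mm/d
ETc = Kc × ET₀ = 1.10 × 2.9130 = 3.2043 mm/d
Crop demand D = ETc × 14 d = 3.2043 × 14 = 44.860 mm
D − Pe = 44.860 − 13.2 = 31.660 mm
Volume = 31.660 mm × 129.1 ha × 10 = 40873.1 m³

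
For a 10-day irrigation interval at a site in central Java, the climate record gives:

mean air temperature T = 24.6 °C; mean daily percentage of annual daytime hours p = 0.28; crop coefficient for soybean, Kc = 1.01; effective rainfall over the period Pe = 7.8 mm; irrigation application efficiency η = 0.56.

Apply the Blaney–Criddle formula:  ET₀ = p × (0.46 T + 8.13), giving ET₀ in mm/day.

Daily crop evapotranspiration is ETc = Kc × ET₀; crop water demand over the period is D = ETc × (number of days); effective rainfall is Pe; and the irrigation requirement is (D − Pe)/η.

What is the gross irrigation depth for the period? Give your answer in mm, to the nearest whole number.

ET₀ = 0.28 × (0.46 × 24.6 + 8.13) = 0.28 × 19.446 = 5.4449 mm/d
ETc = Kc × ET₀ = 1.01 × 5.4449 = 5.4993 mm/d
Crop demand D = ETc × 10 d = 5.4993 × 10 = 54.993 mm
D − Pe = 54.993 − 7.8 = 47.193 mm
Gross irrigation = 47.193 / 0.56 = 84.273 mm

84 mm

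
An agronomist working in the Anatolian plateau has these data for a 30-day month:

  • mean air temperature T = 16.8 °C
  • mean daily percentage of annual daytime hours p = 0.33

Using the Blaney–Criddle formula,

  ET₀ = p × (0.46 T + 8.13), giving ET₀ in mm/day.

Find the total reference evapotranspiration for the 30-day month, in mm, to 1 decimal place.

ET₀ = 0.33 × (0.46 × 16.8 + 8.13) = 0.33 × 15.858 = 5.2331 mm/d
Monthly total = 5.2331 × 30 = 156.993 mm

157.0 mm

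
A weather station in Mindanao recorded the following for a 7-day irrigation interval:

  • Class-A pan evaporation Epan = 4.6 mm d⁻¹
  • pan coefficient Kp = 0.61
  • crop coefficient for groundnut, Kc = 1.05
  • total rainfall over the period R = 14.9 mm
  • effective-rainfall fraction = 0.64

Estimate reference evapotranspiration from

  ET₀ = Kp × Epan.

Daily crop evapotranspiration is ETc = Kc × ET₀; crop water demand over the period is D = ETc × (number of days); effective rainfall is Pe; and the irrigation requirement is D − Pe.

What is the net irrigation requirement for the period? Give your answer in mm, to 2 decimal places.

11.09 mm

ET₀ = 0.61 × 4.6 = 2.8060 mm/d
ETc = Kc × ET₀ = 1.05 × 2.8060 = 2.9463 mm/d
Crop demand D = ETc × 7 d = 2.9463 × 7 = 20.624 mm
Pe = 0.64 × 14.9 = 9.536 mm
D − Pe = 20.624 − 9.536 = 11.088 mm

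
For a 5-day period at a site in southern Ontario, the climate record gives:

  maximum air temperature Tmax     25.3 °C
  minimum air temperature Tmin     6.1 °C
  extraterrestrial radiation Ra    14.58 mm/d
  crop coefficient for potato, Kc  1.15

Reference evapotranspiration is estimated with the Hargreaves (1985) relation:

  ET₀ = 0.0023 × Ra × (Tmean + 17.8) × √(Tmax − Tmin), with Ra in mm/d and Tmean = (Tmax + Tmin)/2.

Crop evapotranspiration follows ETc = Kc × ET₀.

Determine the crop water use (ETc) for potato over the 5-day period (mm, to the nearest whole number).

Tmean = (25.3 + 6.1)/2 = 15.70 °C
ET₀ = 0.0023 × 14.58 × (15.70 + 17.8) × √19.2 = 0.0023 × 14.58 × 33.50 × 4.3818 = 4.9225 mm/d
ETc = Kc × ET₀ = 1.15 × 4.9225 = 5.6609 mm/d
Over 5 days: 5.6609 × 5 = 28.305 mm

28 mm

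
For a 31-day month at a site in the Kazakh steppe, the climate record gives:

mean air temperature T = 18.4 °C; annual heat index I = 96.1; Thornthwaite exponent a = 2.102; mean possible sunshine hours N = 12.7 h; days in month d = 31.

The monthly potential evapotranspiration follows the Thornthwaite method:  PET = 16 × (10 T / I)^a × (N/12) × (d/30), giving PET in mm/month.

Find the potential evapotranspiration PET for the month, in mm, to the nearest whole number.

10T/I = 10 × 18.4 / 96.1 = 1.9147
(10T/I)^a = 1.9147^2.102 = 3.9172
Uncorrected PET = 16 × 3.9172 = 62.675 mm
Correction = (N/12)(d/30) = (12.7/12)(31/30) = 1.0936
PET = 62.675 × 1.0936 = 68.541 mm/month

69 mm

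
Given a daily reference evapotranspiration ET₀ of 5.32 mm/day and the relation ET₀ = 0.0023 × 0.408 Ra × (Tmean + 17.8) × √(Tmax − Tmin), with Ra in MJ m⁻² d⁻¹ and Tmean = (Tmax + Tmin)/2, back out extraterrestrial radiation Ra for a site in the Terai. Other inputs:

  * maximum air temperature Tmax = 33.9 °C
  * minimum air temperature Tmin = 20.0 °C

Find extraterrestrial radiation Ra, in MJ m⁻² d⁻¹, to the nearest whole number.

34 MJ m⁻² d⁻¹

Tmean = (33.9+20.0)/2 = 26.95 °C; ΔT = 13.9
Ra = ET₀ / [0.0023 × 0.408 × (Tmean+17.8) × √ΔT]
   = 5.32 / (0.0023 × 0.408 × 44.75 × 3.7283) = 33.980 MJ m⁻² d⁻¹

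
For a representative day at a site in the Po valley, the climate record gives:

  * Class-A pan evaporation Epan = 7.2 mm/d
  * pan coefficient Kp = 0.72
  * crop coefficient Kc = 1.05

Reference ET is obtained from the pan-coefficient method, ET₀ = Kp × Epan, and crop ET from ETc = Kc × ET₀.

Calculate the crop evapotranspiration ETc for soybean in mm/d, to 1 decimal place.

ET₀ = 0.72 × 7.2 = 5.1840 mm/d
ETc = Kc × ET₀ = 1.05 × 5.1840 = 5.4432 mm/d

5.4 mm/d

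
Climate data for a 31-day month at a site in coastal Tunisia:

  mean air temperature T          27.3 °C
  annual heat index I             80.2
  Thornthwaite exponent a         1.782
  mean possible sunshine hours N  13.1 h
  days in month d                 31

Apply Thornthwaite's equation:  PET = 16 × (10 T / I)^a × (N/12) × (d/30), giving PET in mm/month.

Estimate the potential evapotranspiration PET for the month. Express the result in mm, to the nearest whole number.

160 mm

10T/I = 10 × 27.3 / 80.2 = 3.4040
(10T/I)^a = 3.4040^1.782 = 8.8717
Uncorrected PET = 16 × 8.8717 = 141.947 mm
Correction = (N/12)(d/30) = (13.1/12)(31/30) = 1.1281
PET = 141.947 × 1.1281 = 160.130 mm/month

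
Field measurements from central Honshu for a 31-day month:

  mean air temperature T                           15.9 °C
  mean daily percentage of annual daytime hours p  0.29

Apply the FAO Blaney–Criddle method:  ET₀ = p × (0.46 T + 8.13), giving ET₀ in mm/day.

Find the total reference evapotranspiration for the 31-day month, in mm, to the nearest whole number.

139 mm

ET₀ = 0.29 × (0.46 × 15.9 + 8.13) = 0.29 × 15.444 = 4.4788 mm/d
Monthly total = 4.4788 × 31 = 138.843 mm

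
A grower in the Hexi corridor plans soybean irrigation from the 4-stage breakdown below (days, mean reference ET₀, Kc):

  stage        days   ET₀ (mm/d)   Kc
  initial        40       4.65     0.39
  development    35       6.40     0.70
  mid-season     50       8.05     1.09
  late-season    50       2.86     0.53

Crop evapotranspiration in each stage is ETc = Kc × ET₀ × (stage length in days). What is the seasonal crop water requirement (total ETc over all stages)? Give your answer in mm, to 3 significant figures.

744 mm

initial: 0.39 × 4.65 × 40 = 72.54 mm
development: 0.70 × 6.40 × 35 = 156.80 mm
mid-season: 1.09 × 8.05 × 50 = 438.73 mm
late-season: 0.53 × 2.86 × 50 = 75.79 mm
Seasonal total = 743.86 mm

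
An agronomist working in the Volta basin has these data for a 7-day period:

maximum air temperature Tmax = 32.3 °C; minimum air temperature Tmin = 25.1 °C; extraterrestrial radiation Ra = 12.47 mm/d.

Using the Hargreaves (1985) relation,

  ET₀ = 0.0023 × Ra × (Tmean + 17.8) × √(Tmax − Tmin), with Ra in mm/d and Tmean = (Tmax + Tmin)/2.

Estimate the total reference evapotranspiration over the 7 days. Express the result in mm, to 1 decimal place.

Tmean = (32.3 + 25.1)/2 = 28.70 °C
ET₀ = 0.0023 × 12.47 × (28.70 + 17.8) × √7.2 = 0.0023 × 12.47 × 46.50 × 2.6833 = 3.5786 mm/d
Over 7 days: 3.5786 × 7 = 25.050 mm

25.1 mm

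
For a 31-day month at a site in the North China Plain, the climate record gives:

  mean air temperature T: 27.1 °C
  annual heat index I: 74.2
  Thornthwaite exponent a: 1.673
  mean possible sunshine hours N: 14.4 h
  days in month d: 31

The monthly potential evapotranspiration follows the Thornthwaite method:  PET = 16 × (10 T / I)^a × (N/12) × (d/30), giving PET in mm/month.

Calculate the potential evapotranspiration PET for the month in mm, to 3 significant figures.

10T/I = 10 × 27.1 / 74.2 = 3.6523
(10T/I)^a = 3.6523^1.673 = 8.7332
Uncorrected PET = 16 × 8.7332 = 139.731 mm
Correction = (N/12)(d/30) = (14.4/12)(31/30) = 1.2400
PET = 139.731 × 1.2400 = 173.266 mm/month

173 mm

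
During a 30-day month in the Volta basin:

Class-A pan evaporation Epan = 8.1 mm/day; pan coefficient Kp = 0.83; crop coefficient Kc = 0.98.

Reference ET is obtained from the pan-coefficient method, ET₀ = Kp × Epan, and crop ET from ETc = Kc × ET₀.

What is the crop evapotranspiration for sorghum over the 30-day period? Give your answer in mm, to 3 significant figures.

ET₀ = 0.83 × 8.1 = 6.7230 mm/d
ETc = Kc × ET₀ = 0.98 × 6.7230 = 6.5885 mm/d
Over 30 days: 6.5885 × 30 = 197.655 mm

198 mm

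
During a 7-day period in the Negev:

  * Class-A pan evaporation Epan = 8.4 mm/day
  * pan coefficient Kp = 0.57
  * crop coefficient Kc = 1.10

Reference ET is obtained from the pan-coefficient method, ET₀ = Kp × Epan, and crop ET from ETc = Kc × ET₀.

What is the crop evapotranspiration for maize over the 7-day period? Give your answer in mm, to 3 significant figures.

36.9 mm

ET₀ = 0.57 × 8.4 = 4.7880 mm/d
ETc = Kc × ET₀ = 1.10 × 4.7880 = 5.2668 mm/d
Over 7 days: 5.2668 × 7 = 36.868 mm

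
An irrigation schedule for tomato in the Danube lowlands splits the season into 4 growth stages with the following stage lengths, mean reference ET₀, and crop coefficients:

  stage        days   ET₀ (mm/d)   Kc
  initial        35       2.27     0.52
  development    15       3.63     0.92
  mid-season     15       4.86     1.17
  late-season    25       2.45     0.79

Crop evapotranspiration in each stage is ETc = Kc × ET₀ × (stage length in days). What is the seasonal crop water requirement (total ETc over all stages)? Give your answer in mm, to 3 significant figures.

initial: 0.52 × 2.27 × 35 = 41.31 mm
development: 0.92 × 3.63 × 15 = 50.09 mm
mid-season: 1.17 × 4.86 × 15 = 85.29 mm
late-season: 0.79 × 2.45 × 25 = 48.39 mm
Seasonal total = 225.08 mm

225 mm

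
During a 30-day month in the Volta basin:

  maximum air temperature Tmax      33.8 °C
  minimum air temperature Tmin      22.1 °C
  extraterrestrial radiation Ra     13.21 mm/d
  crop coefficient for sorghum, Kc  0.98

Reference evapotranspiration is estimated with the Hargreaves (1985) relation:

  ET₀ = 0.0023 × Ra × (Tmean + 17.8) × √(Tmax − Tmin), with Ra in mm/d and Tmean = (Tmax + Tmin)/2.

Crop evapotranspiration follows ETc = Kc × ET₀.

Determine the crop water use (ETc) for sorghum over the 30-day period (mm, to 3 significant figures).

Tmean = (33.8 + 22.1)/2 = 27.95 °C
ET₀ = 0.0023 × 13.21 × (27.95 + 17.8) × √11.7 = 0.0023 × 13.21 × 45.75 × 3.4205 = 4.7546 mm/d
ETc = Kc × ET₀ = 0.98 × 4.7546 = 4.6595 mm/d
Over 30 days: 4.6595 × 30 = 139.785 mm

140 mm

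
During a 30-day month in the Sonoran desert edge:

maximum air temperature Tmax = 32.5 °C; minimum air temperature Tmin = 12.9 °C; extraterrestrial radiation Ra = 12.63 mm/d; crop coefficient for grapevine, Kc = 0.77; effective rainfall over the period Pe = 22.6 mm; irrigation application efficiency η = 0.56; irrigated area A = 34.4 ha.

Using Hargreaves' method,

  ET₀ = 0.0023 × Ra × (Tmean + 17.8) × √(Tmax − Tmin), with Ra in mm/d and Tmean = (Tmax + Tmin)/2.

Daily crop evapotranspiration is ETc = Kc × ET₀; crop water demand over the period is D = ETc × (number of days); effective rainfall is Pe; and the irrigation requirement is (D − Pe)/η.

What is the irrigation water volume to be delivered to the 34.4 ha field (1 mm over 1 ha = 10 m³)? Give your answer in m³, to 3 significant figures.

Tmean = (32.5 + 12.9)/2 = 22.70 °C
ET₀ = 0.0023 × 12.63 × (22.70 + 17.8) × √19.6 = 0.0023 × 12.63 × 40.50 × 4.4272 = 5.2085 mm/d
ETc = Kc × ET₀ = 0.77 × 5.2085 = 4.0105 mm/d
Crop demand D = ETc × 30 d = 4.0105 × 30 = 120.315 mm
D − Pe = 120.315 − 22.6 = 97.715 mm
Gross irrigation = 97.715 / 0.56 = 174.491 mm
Volume = 174.491 mm × 34.4 ha × 10 = 60024.9 m³

60000 m³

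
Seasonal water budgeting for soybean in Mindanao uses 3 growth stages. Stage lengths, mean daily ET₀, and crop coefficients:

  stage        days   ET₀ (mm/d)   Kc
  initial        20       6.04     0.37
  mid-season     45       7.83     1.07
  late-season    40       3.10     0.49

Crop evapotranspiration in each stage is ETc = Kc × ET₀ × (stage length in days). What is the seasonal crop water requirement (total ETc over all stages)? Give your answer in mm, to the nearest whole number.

initial: 0.37 × 6.04 × 20 = 44.70 mm
mid-season: 1.07 × 7.83 × 45 = 377.01 mm
late-season: 0.49 × 3.10 × 40 = 60.76 mm
Seasonal total = 482.47 mm

482 mm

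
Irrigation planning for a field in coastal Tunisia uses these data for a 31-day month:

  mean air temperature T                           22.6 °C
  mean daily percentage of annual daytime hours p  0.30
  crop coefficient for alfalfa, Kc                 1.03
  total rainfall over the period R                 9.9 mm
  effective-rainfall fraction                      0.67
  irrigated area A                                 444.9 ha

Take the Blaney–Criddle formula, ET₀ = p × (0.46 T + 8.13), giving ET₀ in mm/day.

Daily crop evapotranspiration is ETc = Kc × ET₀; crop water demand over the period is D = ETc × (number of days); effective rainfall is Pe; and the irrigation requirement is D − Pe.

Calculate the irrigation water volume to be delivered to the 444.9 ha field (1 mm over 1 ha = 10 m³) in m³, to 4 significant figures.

760000 m³

ET₀ = 0.30 × (0.46 × 22.6 + 8.13) = 0.30 × 18.526 = 5.5578 mm/d
ETc = Kc × ET₀ = 1.03 × 5.5578 = 5.7245 mm/d
Crop demand D = ETc × 31 d = 5.7245 × 31 = 177.460 mm
Pe = 0.67 × 9.9 = 6.633 mm
D − Pe = 177.460 − 6.633 = 170.827 mm
Volume = 170.827 mm × 444.9 ha × 10 = 760009.3 m³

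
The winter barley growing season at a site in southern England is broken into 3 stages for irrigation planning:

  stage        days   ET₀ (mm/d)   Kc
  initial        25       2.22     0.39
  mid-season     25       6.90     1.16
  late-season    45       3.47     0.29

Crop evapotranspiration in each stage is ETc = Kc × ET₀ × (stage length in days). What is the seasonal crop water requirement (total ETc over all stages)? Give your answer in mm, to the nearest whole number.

initial: 0.39 × 2.22 × 25 = 21.65 mm
mid-season: 1.16 × 6.90 × 25 = 200.10 mm
late-season: 0.29 × 3.47 × 45 = 45.28 mm
Seasonal total = 267.03 mm

267 mm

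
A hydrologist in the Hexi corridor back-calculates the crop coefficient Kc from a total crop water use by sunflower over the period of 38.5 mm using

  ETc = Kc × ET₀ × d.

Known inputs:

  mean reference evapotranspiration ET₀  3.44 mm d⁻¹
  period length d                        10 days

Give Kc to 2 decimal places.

ETc = Kc × ET₀ × d  ⇒  Kc = ETc / (ET₀ × d)
Kc = 38.5 / (3.44 × 10) = 38.5 / 34.40 = 1.1192

1.12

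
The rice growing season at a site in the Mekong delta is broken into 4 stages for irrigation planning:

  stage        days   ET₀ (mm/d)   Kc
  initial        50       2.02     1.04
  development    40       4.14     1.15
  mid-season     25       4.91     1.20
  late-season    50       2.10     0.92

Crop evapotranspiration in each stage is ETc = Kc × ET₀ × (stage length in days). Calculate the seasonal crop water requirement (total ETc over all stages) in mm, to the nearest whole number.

initial: 1.04 × 2.02 × 50 = 105.04 mm
development: 1.15 × 4.14 × 40 = 190.44 mm
mid-season: 1.20 × 4.91 × 25 = 147.30 mm
late-season: 0.92 × 2.10 × 50 = 96.60 mm
Seasonal total = 539.38 mm

539 mm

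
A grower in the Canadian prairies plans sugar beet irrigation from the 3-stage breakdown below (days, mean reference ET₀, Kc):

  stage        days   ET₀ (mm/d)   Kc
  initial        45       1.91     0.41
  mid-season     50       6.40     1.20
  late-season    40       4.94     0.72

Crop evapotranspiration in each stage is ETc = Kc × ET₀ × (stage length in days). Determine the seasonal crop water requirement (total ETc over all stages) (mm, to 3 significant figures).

562 mm

initial: 0.41 × 1.91 × 45 = 35.24 mm
mid-season: 1.20 × 6.40 × 50 = 384.00 mm
late-season: 0.72 × 4.94 × 40 = 142.27 mm
Seasonal total = 561.51 mm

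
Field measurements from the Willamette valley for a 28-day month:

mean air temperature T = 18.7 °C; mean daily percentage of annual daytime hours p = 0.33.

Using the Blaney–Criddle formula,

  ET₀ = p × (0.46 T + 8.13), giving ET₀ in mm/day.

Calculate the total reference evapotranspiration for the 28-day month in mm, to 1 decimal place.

ET₀ = 0.33 × (0.46 × 18.7 + 8.13) = 0.33 × 16.732 = 5.5216 mm/d
Monthly total = 5.5216 × 28 = 154.605 mm

154.6 mm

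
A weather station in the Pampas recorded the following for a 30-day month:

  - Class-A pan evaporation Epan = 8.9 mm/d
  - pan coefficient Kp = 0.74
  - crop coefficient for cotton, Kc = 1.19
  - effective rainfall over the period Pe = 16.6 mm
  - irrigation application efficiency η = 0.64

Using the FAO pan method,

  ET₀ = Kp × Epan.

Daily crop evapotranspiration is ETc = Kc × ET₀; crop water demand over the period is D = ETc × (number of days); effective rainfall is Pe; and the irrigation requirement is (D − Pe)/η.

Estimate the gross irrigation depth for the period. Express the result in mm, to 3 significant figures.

341 mm

ET₀ = 0.74 × 8.9 = 6.5860 mm/d
ETc = Kc × ET₀ = 1.19 × 6.5860 = 7.8373 mm/d
Crop demand D = ETc × 30 d = 7.8373 × 30 = 235.119 mm
D − Pe = 235.119 − 16.6 = 218.519 mm
Gross irrigation = 218.519 / 0.64 = 341.436 mm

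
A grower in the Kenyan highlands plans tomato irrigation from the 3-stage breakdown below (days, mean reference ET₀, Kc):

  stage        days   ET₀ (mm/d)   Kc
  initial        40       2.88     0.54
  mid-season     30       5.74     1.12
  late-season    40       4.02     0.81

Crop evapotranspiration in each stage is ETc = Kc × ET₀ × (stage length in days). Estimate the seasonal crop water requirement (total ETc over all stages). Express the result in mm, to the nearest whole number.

385 mm

initial: 0.54 × 2.88 × 40 = 62.21 mm
mid-season: 1.12 × 5.74 × 30 = 192.86 mm
late-season: 0.81 × 4.02 × 40 = 130.25 mm
Seasonal total = 385.32 mm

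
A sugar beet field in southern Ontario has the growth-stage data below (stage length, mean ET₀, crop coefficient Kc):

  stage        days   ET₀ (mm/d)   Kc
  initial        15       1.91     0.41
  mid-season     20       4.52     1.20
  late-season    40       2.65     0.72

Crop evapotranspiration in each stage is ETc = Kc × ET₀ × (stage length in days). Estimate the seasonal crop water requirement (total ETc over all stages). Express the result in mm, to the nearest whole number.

initial: 0.41 × 1.91 × 15 = 11.75 mm
mid-season: 1.20 × 4.52 × 20 = 108.48 mm
late-season: 0.72 × 2.65 × 40 = 76.32 mm
Seasonal total = 196.55 mm

197 mm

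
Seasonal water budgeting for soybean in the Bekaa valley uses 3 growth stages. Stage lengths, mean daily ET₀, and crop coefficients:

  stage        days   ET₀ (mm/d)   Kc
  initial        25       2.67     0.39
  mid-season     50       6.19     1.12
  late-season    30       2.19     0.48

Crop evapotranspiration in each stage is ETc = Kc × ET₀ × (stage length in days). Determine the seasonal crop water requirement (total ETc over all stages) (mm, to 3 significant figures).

initial: 0.39 × 2.67 × 25 = 26.03 mm
mid-season: 1.12 × 6.19 × 50 = 346.64 mm
late-season: 0.48 × 2.19 × 30 = 31.54 mm
Seasonal total = 404.21 mm

404 mm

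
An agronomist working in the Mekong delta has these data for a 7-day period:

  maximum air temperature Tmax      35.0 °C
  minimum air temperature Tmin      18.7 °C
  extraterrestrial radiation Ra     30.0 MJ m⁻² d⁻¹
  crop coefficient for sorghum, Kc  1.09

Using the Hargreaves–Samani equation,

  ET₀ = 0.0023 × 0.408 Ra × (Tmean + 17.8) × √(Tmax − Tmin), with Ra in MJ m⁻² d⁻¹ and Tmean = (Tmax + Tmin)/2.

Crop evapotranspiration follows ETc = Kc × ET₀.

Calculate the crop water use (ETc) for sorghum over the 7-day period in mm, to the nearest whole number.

Tmean = (35.0 + 18.7)/2 = 26.85 °C
0.408 Ra = 0.408 × 30.0 = 12.2400 mm/d equivalent
ET₀ = 0.0023 × 12.2400 × (26.85 + 17.8) × √16.3 = 0.0023 × 12.2400 × 44.65 × 4.0373 = 5.0748 mm/d
ETc = Kc × ET₀ = 1.09 × 5.0748 = 5.5315 mm/d
Over 7 days: 5.5315 × 7 = 38.721 mm

39 mm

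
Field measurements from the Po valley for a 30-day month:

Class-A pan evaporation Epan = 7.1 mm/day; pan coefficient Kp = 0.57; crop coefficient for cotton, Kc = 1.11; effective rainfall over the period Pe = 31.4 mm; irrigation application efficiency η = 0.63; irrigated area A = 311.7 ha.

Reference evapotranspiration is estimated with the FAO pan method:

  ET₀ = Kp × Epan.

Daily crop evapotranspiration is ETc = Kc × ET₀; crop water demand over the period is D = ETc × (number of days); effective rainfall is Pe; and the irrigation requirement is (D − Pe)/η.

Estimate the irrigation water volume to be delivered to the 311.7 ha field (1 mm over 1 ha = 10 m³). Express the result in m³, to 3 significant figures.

511000 m³

ET₀ = 0.57 × 7.1 = 4.0470 mm/d
ETc = Kc × ET₀ = 1.11 × 4.0470 = 4.4922 mm/d
Crop demand D = ETc × 30 d = 4.4922 × 30 = 134.766 mm
D − Pe = 134.766 − 31.4 = 103.366 mm
Gross irrigation = 103.366 / 0.63 = 164.073 mm
Volume = 164.073 mm × 311.7 ha × 10 = 511415.5 m³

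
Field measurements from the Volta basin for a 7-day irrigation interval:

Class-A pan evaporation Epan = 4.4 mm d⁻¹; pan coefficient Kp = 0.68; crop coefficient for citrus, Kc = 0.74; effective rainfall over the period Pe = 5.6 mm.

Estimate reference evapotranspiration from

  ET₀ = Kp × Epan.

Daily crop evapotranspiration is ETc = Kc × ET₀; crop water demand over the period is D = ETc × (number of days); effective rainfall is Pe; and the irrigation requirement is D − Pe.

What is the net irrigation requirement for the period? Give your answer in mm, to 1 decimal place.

9.9 mm

ET₀ = 0.68 × 4.4 = 2.9920 mm/d
ETc = Kc × ET₀ = 0.74 × 2.9920 = 2.2141 mm/d
Crop demand D = ETc × 7 d = 2.2141 × 7 = 15.499 mm
D − Pe = 15.499 − 5.6 = 9.899 mm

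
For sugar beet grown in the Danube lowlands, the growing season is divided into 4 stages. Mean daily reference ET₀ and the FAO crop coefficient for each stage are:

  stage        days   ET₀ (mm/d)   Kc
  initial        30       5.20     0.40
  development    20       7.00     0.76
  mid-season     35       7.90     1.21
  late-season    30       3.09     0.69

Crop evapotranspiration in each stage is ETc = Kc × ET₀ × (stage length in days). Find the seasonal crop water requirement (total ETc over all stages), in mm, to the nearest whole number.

initial: 0.40 × 5.20 × 30 = 62.40 mm
development: 0.76 × 7.00 × 20 = 106.40 mm
mid-season: 1.21 × 7.90 × 35 = 334.57 mm
late-season: 0.69 × 3.09 × 30 = 63.96 mm
Seasonal total = 567.33 mm

567 mm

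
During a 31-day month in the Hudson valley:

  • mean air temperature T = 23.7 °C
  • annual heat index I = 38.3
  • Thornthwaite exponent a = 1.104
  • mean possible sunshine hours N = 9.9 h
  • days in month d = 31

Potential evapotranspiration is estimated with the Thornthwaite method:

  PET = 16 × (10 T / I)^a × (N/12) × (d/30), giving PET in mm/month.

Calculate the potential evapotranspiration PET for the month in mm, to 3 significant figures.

102 mm

10T/I = 10 × 23.7 / 38.3 = 6.1880
(10T/I)^a = 6.1880^1.104 = 7.4795
Uncorrected PET = 16 × 7.4795 = 119.672 mm
Correction = (N/12)(d/30) = (9.9/12)(31/30) = 0.8525
PET = 119.672 × 0.8525 = 102.020 mm/month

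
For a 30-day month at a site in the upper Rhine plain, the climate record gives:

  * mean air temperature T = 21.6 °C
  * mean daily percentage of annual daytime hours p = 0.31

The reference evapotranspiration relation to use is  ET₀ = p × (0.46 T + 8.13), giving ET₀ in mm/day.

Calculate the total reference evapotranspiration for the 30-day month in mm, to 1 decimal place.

ET₀ = 0.31 × (0.46 × 21.6 + 8.13) = 0.31 × 18.066 = 5.6005 mm/d
Monthly total = 5.6005 × 30 = 168.015 mm

168.0 mm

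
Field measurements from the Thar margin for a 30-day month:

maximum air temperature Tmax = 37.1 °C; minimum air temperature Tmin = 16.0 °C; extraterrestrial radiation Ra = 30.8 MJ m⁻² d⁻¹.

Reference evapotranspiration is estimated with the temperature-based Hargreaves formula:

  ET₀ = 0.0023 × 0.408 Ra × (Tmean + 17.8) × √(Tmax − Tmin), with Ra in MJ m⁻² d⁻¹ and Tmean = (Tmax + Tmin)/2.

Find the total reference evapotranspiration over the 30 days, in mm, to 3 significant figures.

Tmean = (37.1 + 16.0)/2 = 26.55 °C
0.408 Ra = 0.408 × 30.8 = 12.5664 mm/d equivalent
ET₀ = 0.0023 × 12.5664 × (26.55 + 17.8) × √21.1 = 0.0023 × 12.5664 × 44.35 × 4.5935 = 5.8881 mm/d
Over 30 days: 5.8881 × 30 = 176.643 mm

177 mm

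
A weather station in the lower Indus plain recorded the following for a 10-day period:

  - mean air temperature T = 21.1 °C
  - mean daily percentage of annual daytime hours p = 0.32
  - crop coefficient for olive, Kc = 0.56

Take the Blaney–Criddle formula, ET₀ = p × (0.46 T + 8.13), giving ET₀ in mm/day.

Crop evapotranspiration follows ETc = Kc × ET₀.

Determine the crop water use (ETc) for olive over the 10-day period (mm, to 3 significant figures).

32.0 mm

ET₀ = 0.32 × (0.46 × 21.1 + 8.13) = 0.32 × 17.836 = 5.7075 mm/d
ETc = Kc × ET₀ = 0.56 × 5.7075 = 3.1962 mm/d
Over 10 days: 3.1962 × 10 = 31.962 mm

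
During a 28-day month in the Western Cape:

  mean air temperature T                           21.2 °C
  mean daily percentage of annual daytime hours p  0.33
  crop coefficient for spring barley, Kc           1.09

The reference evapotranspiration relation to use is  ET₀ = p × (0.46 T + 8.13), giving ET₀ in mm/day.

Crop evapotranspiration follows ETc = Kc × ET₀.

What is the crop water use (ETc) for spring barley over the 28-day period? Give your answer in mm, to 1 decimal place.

180.1 mm

ET₀ = 0.33 × (0.46 × 21.2 + 8.13) = 0.33 × 17.882 = 5.9011 mm/d
ETc = Kc × ET₀ = 1.09 × 5.9011 = 6.4322 mm/d
Over 28 days: 6.4322 × 28 = 180.102 mm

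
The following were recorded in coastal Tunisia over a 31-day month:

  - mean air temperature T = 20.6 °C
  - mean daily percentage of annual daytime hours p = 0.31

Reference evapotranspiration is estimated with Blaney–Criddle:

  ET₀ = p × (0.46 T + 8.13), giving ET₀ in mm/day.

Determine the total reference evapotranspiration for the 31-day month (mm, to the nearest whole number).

ET₀ = 0.31 × (0.46 × 20.6 + 8.13) = 0.31 × 17.606 = 5.4579 mm/d
Monthly total = 5.4579 × 31 = 169.195 mm

169 mm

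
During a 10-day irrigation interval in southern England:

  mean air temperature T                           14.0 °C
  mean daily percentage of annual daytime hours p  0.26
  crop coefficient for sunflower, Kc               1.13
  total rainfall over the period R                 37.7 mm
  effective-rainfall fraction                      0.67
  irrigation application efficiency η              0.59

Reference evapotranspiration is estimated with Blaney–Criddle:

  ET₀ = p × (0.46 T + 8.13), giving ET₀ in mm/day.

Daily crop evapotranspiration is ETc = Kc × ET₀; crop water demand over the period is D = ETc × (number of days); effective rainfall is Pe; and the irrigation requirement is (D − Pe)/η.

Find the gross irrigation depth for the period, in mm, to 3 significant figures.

ET₀ = 0.26 × (0.46 × 14.0 + 8.13) = 0.26 × 14.570 = 3.7882 mm/d
ETc = Kc × ET₀ = 1.13 × 3.7882 = 4.2807 mm/d
Crop demand D = ETc × 10 d = 4.2807 × 10 = 42.807 mm
Pe = 0.67 × 37.7 = 25.259 mm
D − Pe = 42.807 − 25.259 = 17.548 mm
Gross irrigation = 17.548 / 0.59 = 29.742 mm

29.7 mm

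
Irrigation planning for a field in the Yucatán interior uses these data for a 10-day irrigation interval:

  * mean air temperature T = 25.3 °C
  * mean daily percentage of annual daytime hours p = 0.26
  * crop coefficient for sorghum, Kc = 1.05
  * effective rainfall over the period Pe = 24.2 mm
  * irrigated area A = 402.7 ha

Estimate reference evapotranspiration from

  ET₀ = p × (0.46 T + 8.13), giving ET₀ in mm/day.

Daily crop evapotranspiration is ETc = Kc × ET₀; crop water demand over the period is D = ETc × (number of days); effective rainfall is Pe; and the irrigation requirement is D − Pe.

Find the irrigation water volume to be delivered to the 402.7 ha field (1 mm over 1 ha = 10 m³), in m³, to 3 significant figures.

120000 m³

ET₀ = 0.26 × (0.46 × 25.3 + 8.13) = 0.26 × 19.768 = 5.1397 mm/d
ETc = Kc × ET₀ = 1.05 × 5.1397 = 5.3967 mm/d
Crop demand D = ETc × 10 d = 5.3967 × 10 = 53.967 mm
D − Pe = 53.967 − 24.2 = 29.767 mm
Volume = 29.767 mm × 402.7 ha × 10 = 119871.7 m³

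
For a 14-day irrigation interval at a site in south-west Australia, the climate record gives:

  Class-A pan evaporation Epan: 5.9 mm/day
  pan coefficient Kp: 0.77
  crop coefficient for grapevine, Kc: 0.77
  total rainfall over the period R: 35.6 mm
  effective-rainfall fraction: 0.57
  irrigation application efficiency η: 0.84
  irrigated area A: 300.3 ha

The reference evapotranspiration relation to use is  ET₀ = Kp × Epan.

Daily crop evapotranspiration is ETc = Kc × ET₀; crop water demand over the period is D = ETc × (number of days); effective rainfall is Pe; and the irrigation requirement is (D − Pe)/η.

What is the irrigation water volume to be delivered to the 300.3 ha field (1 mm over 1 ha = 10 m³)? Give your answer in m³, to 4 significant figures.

ET₀ = 0.77 × 5.9 = 4.5430 mm/d
ETc = Kc × ET₀ = 0.77 × 4.5430 = 3.4981 mm/d
Crop demand D = ETc × 14 d = 3.4981 × 14 = 48.973 mm
Pe = 0.57 × 35.6 = 20.292 mm
D − Pe = 48.973 − 20.292 = 28.681 mm
Gross irrigation = 28.681 / 0.84 = 34.144 mm
Volume = 34.144 mm × 300.3 ha × 10 = 102534.4 m³

102500 m³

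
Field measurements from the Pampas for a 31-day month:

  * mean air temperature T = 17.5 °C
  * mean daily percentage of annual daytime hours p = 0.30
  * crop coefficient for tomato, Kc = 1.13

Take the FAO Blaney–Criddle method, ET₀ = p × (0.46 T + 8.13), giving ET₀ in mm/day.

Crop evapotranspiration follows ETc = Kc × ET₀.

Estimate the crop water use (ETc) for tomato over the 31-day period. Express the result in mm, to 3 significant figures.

ET₀ = 0.30 × (0.46 × 17.5 + 8.13) = 0.30 × 16.180 = 4.8540 mm/d
ETc = Kc × ET₀ = 1.13 × 4.8540 = 5.4850 mm/d
Over 31 days: 5.4850 × 31 = 170.035 mm

170 mm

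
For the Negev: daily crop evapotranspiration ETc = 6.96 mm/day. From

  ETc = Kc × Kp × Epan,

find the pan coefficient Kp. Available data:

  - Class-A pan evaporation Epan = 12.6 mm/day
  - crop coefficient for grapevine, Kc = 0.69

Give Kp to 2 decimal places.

0.80

ETc = Kc × Kp × Epan  ⇒  Kp = ETc / (Kc × Epan)
Kp = 6.96 / (0.69 × 12.6) = 6.96 / 8.694 = 0.8006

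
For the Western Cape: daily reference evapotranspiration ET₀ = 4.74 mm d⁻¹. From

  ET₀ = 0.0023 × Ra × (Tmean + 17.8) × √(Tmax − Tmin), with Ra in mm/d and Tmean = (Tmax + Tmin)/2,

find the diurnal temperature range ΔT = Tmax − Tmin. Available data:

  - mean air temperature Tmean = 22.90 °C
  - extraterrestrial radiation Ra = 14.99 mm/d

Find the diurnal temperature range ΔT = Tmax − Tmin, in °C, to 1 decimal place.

11.4 °C

√ΔT = ET₀ / [0.0023 × Ra × (Tmean+17.8)] = 4.74 / (0.0023 × 14.99 × 40.70) = 3.3780
ΔT = 3.3780² = 11.411 °C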